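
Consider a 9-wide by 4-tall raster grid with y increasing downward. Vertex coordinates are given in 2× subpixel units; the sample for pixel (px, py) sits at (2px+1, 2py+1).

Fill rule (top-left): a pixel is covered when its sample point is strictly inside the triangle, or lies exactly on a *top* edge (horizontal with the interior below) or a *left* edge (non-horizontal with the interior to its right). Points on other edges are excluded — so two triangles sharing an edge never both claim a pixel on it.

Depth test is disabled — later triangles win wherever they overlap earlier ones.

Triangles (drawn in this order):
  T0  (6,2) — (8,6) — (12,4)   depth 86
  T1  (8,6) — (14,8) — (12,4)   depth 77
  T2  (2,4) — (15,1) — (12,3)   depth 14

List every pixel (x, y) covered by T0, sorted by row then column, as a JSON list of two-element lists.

T0:
  2·area = 20  (B↔C swapped to make it positive)
  edge (6, 2)→(12, 4): d=(6,2) right/bottom  bias=-1
  edge (12, 4)→(8, 6): d=(-4,2) right/bottom  bias=-1
  edge (8, 6)→(6, 2): d=(-2,-4) top-left  bias=+0
    (1,0)@(3, 1): e=[0,30,-10] → ·  [on edge]
    (3,1)@(7, 3): e=[4,14,2] → #
    (4,1)@(9, 3): e=[0,10,10] → ·  [on edge]
    (3,2)@(7, 5): e=[16,6,-2] → ·
    (4,2)@(9, 5): e=[12,2,6] → #
    (5,2)@(11, 5): e=[8,-2,14] → ·
    (7,2)@(15, 5): e=[0,-10,30] → ·  [on edge]
    (4,3)@(9, 7): e=[24,-6,2] → ·
  covered (2 px):
    · · · · · · · · ·
    · · · # · · · · ·
    · · · · # · · · ·
    · · · · · · · · ·
T1:
  2·area = 20  (B↔C swapped to make it positive)
  edge (8, 6)→(12, 4): d=(4,-2) top-left  bias=+0
  edge (12, 4)→(14, 8): d=(2,4) right/bottom  bias=-1
  edge (14, 8)→(8, 6): d=(-6,-2) top-left  bias=+0
    (2,2)@(5, 5): e=[-10,30,0] → ·  [on edge]
    (5,2)@(11, 5): e=[2,6,12] → #
    (6,2)@(13, 5): e=[6,-2,16] → ·
    (5,3)@(11, 7): e=[10,10,0] → #  [on edge]
    (6,3)@(13, 7): e=[14,2,4] → #
    (7,3)@(15, 7): e=[18,-6,8] → ·
  covered (3 px):
    · · · · · · · · ·
    · · · · · · · · ·
    · · · · · # · · ·
    · · · · · # # · ·
T2:
  2·area = 17
  edge (2, 4)→(15, 1): d=(13,-3) top-left  bias=+0
  edge (15, 1)→(12, 3): d=(-3,2) right/bottom  bias=-1
  edge (12, 3)→(2, 4): d=(-10,1) right/bottom  bias=-1
    (7,0)@(15, 1): e=[0,0,17] → ·  [on edge]
    (3,1)@(7, 3): e=[2,10,5] → #
    (4,1)@(9, 3): e=[8,6,3] → #
    (5,1)@(11, 3): e=[14,2,1] → #
    (6,1)@(13, 3): e=[20,-2,-1] → ·
    (3,2)@(7, 5): e=[28,4,-15] → ·
    (4,2)@(9, 5): e=[34,0,-17] → ·  [on edge]
    (5,2)@(11, 5): e=[40,-4,-19] → ·
  covered (3 px):
    · · · · · · · · ·
    · · · # # # · · ·
    · · · · · · · · ·
    · · · · · · · · ·

Result: [[3,1],[4,2]]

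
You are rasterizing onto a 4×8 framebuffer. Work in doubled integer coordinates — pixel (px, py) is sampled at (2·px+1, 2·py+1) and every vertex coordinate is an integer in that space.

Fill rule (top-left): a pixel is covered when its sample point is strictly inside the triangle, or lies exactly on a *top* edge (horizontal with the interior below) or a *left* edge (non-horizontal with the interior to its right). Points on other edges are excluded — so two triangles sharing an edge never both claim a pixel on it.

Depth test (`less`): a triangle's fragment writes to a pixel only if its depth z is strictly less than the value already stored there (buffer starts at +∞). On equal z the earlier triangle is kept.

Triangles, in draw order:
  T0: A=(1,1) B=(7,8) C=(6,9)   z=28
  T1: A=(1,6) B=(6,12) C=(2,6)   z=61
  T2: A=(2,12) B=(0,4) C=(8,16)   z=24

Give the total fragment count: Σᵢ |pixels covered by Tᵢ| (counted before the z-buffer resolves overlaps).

T0:
  2·area = 13
  edge (1, 1)→(7, 8): d=(6,7) right/bottom  bias=-1
  edge (7, 8)→(6, 9): d=(-1,1) right/bottom  bias=-1
  edge (6, 9)→(1, 1): d=(-5,-8) top-left  bias=+0
    (0,0)@(1, 1): e=[0,13,0] → ·  [on edge]
    (2,3)@(5, 7): e=[8,3,2] → #
    (3,3)@(7, 7): e=[-6,1,18] → ·
    (2,4)@(5, 9): e=[20,1,-8] → ·
  covered (1 px):
    · · · ·
    · · · ·
    · · · ·
    · · # ·
    · · · ·
    · · · ·
    · · · ·
    · · · ·
T1:
  2·area = 6  (B↔C swapped to make it positive)
  edge (1, 6)→(2, 6): d=(1,0) top-left  bias=+0
  edge (2, 6)→(6, 12): d=(4,6) right/bottom  bias=-1
  edge (6, 12)→(1, 6): d=(-5,-6) top-left  bias=+0
  covered (0 px):
    · · · ·
    · · · ·
    · · · ·
    · · · ·
    · · · ·
    · · · ·
    · · · ·
    · · · ·
T2:
  2·area = 40
  edge (2, 12)→(0, 4): d=(-2,-8) top-left  bias=+0
  edge (0, 4)→(8, 16): d=(8,12) right/bottom  bias=-1
  edge (8, 16)→(2, 12): d=(-6,-4) top-left  bias=+0
    (0,3)@(1, 7): e=[2,12,26] → #
    (1,3)@(3, 7): e=[18,-12,34] → ·
    (0,4)@(1, 9): e=[-2,28,14] → ·
    (1,4)@(3, 9): e=[14,4,22] → #
    (2,4)@(5, 9): e=[30,-20,30] → ·
    (1,5)@(3, 11): e=[10,20,10] → #
    (2,5)@(5, 11): e=[26,-4,18] → ·
    (1,6)@(3, 13): e=[6,36,-2] → ·
    (2,6)@(5, 13): e=[22,12,6] → #
    (3,6)@(7, 13): e=[38,-12,14] → ·
    (2,7)@(5, 15): e=[18,28,-6] → ·
    (3,7)@(7, 15): e=[34,4,2] → #
  covered (5 px):
    · · · ·
    · · · ·
    · · · ·
    # · · ·
    · # · ·
    · # · ·
    · · # ·
    · · · #

Result: 6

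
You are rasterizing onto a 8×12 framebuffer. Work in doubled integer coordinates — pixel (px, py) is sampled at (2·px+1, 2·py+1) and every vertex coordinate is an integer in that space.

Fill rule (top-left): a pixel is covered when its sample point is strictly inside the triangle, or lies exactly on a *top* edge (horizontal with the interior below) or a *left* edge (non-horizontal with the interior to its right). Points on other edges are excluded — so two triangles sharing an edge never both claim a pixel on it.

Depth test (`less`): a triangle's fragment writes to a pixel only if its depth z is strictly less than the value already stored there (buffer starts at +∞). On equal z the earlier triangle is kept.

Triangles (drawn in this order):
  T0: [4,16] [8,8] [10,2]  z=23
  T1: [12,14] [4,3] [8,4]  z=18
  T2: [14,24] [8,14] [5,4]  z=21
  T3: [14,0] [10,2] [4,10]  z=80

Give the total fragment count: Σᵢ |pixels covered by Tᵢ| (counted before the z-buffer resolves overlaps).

T0:
  2·area = 8  (B↔C swapped to make it positive)
  edge (4, 16)→(10, 2): d=(6,-14) top-left  bias=+0
  edge (10, 2)→(8, 8): d=(-2,6) right/bottom  bias=-1
  edge (8, 8)→(4, 16): d=(-4,8) right/bottom  bias=-1
    (4,2)@(9, 5): e=[4,0,4] → .  [on edge]
    (3,4)@(7, 9): e=[0,4,4] → X  [on edge]
    (4,4)@(9, 9): e=[28,-8,-12] → .
    (3,5)@(7, 11): e=[12,0,-4] → .  [on edge]
    (2,8)@(5, 17): e=[20,0,-12] → .  [on edge]
    (0,11)@(1, 23): e=[0,12,-4] → .  [on edge]
    (1,11)@(3, 23): e=[28,0,-20] → .  [on edge]
  covered (1 px):
    . . . . . . . .
    . . . . . . . .
    . . . . . . . .
    . . . . . . . .
    . . . X . . . .
    . . . . . . . .
    . . . . . . . .
    . . . . . . . .
    . . . . . . . .
    . . . . . . . .
    . . . . . . . .
    . . . . . . . .
T1:
  2·area = 36
  edge (12, 14)→(4, 3): d=(-8,-11) top-left  bias=+0
  edge (4, 3)→(8, 4): d=(4,1) right/bottom  bias=-1
  edge (8, 4)→(12, 14): d=(4,10) right/bottom  bias=-1
    (3,2)@(7, 5): e=[17,5,14] → X
    (4,2)@(9, 5): e=[39,3,-6] → .
    (3,3)@(7, 7): e=[1,13,22] → X
    (4,3)@(9, 7): e=[23,11,2] → X
    (5,3)@(11, 7): e=[45,9,-18] → .
    (3,4)@(7, 9): e=[-15,21,30] → .
    (4,4)@(9, 9): e=[7,19,10] → X
    (5,4)@(11, 9): e=[29,17,-10] → .
    (4,5)@(9, 11): e=[-9,27,18] → .
  covered (4 px):
    . . . . . . . .
    . . . . . . . .
    . . . X . . . .
    . . . X X . . .
    . . . . X . . .
    . . . . . . . .
    . . . . . . . .
    . . . . . . . .
    . . . . . . . .
    . . . . . . . .
    . . . . . . . .
    . . . . . . . .
T2:
  2·area = 30
  edge (14, 24)→(8, 14): d=(-6,-10) top-left  bias=+0
  edge (8, 14)→(5, 4): d=(-3,-10) top-left  bias=+0
  edge (5, 4)→(14, 24): d=(9,20) right/bottom  bias=-1
    (2,4)@(5, 9): e=[0,-15,45] → .  [on edge]
    (3,4)@(7, 9): e=[20,5,5] → X
    (4,4)@(9, 9): e=[40,25,-35] → .
    (3,5)@(7, 11): e=[8,-1,23] → .
    (4,6)@(9, 13): e=[16,13,1] → X
    (5,6)@(11, 13): e=[36,33,-39] → .
    (4,7)@(9, 15): e=[4,7,19] → X
    (5,7)@(11, 15): e=[24,27,-21] → .
    (4,8)@(9, 17): e=[-8,1,37] → .
    (5,9)@(11, 19): e=[0,15,15] → X  [on edge]
    (6,9)@(13, 19): e=[20,35,-25] → .
    (5,10)@(11, 21): e=[-12,9,33] → .
  covered (4 px):
    . . . . . . . .
    . . . . . . . .
    . . . . . . . .
    . . . . . . . .
    . . . X . . . .
    . . . . . . . .
    . . . . X . . .
    . . . . X . . .
    . . . . . . . .
    . . . . . X . .
    . . . . . . . .
    . . . . . . . .
T3:
  2·area = 20  (B↔C swapped to make it positive)
  edge (14, 0)→(4, 10): d=(-10,10) right/bottom  bias=-1
  edge (4, 10)→(10, 2): d=(6,-8) top-left  bias=+0
  edge (10, 2)→(14, 0): d=(4,-2) top-left  bias=+0
    (6,0)@(13, 1): e=[0,18,2] → .  [on edge]
    (5,1)@(11, 3): e=[0,14,6] → .  [on edge]
    (4,2)@(9, 5): e=[0,10,10] → .  [on edge]
    (3,3)@(7, 7): e=[0,6,14] → .  [on edge]
    (2,4)@(5, 9): e=[0,2,18] → .  [on edge]
    (1,5)@(3, 11): e=[0,-2,22] → .  [on edge]
    (0,6)@(1, 13): e=[0,-6,26] → .  [on edge]
  covered (0 px):
    . . . . . . . .
    . . . . . . . .
    . . . . . . . .
    . . . . . . . .
    . . . . . . . .
    . . . . . . . .
    . . . . . . . .
    . . . . . . . .
    . . . . . . . .
    . . . . . . . .
    . . . . . . . .
    . . . . . . . .

Answer: 9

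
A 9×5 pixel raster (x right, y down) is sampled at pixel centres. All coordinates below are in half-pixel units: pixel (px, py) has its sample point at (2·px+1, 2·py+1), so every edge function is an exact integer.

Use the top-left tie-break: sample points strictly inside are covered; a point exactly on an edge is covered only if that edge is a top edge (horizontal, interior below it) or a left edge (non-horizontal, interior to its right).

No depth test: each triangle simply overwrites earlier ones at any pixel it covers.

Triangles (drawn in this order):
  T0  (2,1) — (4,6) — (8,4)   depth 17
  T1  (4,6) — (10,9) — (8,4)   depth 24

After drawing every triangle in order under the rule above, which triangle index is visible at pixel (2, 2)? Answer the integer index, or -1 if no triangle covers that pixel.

T0:
  2·area = 24  (B↔C swapped to make it positive)
  edge (2, 1)→(8, 4): d=(6,3) right/bottom  bias=-1
  edge (8, 4)→(4, 6): d=(-4,2) right/bottom  bias=-1
  edge (4, 6)→(2, 1): d=(-2,-5) top-left  bias=+0
    (1,1)@(3, 3): e=[9,14,1] → #
    (2,1)@(5, 3): e=[3,10,11] → #
    (3,1)@(7, 3): e=[-3,6,21] → ·
    (1,2)@(3, 5): e=[21,6,-3] → ·
    (2,2)@(5, 5): e=[15,2,7] → #
    (3,2)@(7, 5): e=[9,-2,17] → ·
    (2,3)@(5, 7): e=[27,-6,3] → ·
  covered (3 px):
    · · · · · · · · ·
    · # # · · · · · ·
    · · # · · · · · ·
    · · · · · · · · ·
    · · · · · · · · ·
T1:
  2·area = 24  (B↔C swapped to make it positive)
  edge (4, 6)→(8, 4): d=(4,-2) top-left  bias=+0
  edge (8, 4)→(10, 9): d=(2,5) right/bottom  bias=-1
  edge (10, 9)→(4, 6): d=(-6,-3) top-left  bias=+0
    (3,2)@(7, 5): e=[2,7,15] → #
    (4,2)@(9, 5): e=[6,-3,21] → ·
    (3,3)@(7, 7): e=[10,11,3] → #
    (4,3)@(9, 7): e=[14,1,9] → #
    (5,3)@(11, 7): e=[18,-9,15] → ·
    (3,4)@(7, 9): e=[18,15,-9] → ·
    (4,4)@(9, 9): e=[22,5,-3] → ·
  covered (3 px):
    · · · · · · · · ·
    · · · · · · · · ·
    · · · # · · · · ·
    · · · # # · · · ·
    · · · · · · · · ·

Z-buffer (winner per pixel, '.' = empty):
  . . . . . . . . .
  . 0 0 . . . . . .
  . . 0 1 . . . . .
  . . . 1 1 . . . .
  . . . . . . . . .

Result: 0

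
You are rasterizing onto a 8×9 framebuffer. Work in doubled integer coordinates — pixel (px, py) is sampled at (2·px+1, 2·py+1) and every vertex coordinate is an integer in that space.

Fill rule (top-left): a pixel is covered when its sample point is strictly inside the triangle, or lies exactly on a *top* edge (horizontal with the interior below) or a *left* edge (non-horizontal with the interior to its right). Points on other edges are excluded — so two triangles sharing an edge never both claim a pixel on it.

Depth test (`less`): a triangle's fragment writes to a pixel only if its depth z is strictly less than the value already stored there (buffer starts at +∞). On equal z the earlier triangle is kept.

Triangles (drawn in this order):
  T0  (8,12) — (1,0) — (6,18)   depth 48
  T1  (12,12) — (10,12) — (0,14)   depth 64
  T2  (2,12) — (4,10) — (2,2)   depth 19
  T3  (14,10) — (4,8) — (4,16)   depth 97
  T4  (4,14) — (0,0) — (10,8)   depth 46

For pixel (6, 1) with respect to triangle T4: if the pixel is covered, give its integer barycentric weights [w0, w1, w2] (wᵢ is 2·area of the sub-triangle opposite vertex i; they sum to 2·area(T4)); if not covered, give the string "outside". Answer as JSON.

T0:
  2·area = 66  (B↔C swapped to make it positive)
  edge (8, 12)→(6, 18): d=(-2,6) right/bottom  bias=-1
  edge (6, 18)→(1, 0): d=(-5,-18) top-left  bias=+0
  edge (1, 0)→(8, 12): d=(7,12) right/bottom  bias=-1
    (5,1)@(11, 3): e=[0,165,-99] → .  [on edge]
    (1,2)@(3, 5): e=[44,11,11] → X
    (2,2)@(5, 5): e=[32,47,-13] → .
    (1,3)@(3, 7): e=[40,1,25] → X
    (2,3)@(5, 7): e=[28,37,1] → X
    (3,3)@(7, 7): e=[16,73,-23] → .
    (1,4)@(3, 9): e=[36,-9,39] → .
    (2,4)@(5, 9): e=[24,27,15] → X
    (3,4)@(7, 9): e=[12,63,-9] → .
    (4,4)@(9, 9): e=[0,99,-33] → .  [on edge]
    (2,5)@(5, 11): e=[20,17,29] → X
    (3,5)@(7, 11): e=[8,53,5] → X
    (3,7)@(7, 15): e=[0,33,33] → .  [on edge]
  covered (8 px):
    . . . . . . . .
    . . . . . . . .
    . X . . . . . .
    . X X . . . . .
    . . X . . . . .
    . . X X . . . .
    . . X X . . . .
    . . . . . . . .
    . . . . . . . .
T1:
  2·area = 4  (B↔C swapped to make it positive)
  edge (12, 12)→(0, 14): d=(-12,2) right/bottom  bias=-1
  edge (0, 14)→(10, 12): d=(10,-2) top-left  bias=+0
  edge (10, 12)→(12, 12): d=(2,0) top-left  bias=+0
    (7,5)@(15, 11): e=[6,0,-2] → .  [on edge]
    (2,6)@(5, 13): e=[2,0,2] → X  [on edge]
    (3,6)@(7, 13): e=[-2,4,2] → .
    (2,7)@(5, 15): e=[-22,20,6] → .
  covered (1 px):
    . . . . . . . .
    . . . . . . . .
    . . . . . . . .
    . . . . . . . .
    . . . . . . . .
    . . . . . . . .
    . . X . . . . .
    . . . . . . . .
    . . . . . . . .
T2:
  2·area = 20  (B↔C swapped to make it positive)
  edge (2, 12)→(2, 2): d=(0,-10) top-left  bias=+0
  edge (2, 2)→(4, 10): d=(2,8) right/bottom  bias=-1
  edge (4, 10)→(2, 12): d=(-2,2) right/bottom  bias=-1
    (6,0)@(13, 1): e=[110,-90,0] → .  [on edge]
    (5,1)@(11, 3): e=[90,-70,0] → .  [on edge]
    (4,2)@(9, 5): e=[70,-50,0] → .  [on edge]
    (1,3)@(3, 7): e=[10,2,8] → X
    (2,3)@(5, 7): e=[30,-14,4] → .
    (3,3)@(7, 7): e=[50,-30,0] → .  [on edge]
    (1,4)@(3, 9): e=[10,6,4] → X
    (2,4)@(5, 9): e=[30,-10,0] → .  [on edge]
    (1,5)@(3, 11): e=[10,10,0] → .  [on edge]
    (0,6)@(1, 13): e=[-10,30,0] → .  [on edge]
  covered (2 px):
    . . . . . . . .
    . . . . . . . .
    . . . . . . . .
    . X . . . . . .
    . X . . . . . .
    . . . . . . . .
    . . . . . . . .
    . . . . . . . .
    . . . . . . . .
T3:
  2·area = 80  (B↔C swapped to make it positive)
  edge (14, 10)→(4, 16): d=(-10,6) right/bottom  bias=-1
  edge (4, 16)→(4, 8): d=(0,-8) top-left  bias=+0
  edge (4, 8)→(14, 10): d=(10,2) right/bottom  bias=-1
    (2,4)@(5, 9): e=[64,8,8] → X
    (3,4)@(7, 9): e=[52,24,4] → X
    (4,4)@(9, 9): e=[40,40,0] → .  [on edge]
    (2,5)@(5, 11): e=[44,8,28] → X
    (4,5)@(9, 11): e=[20,40,20] → X
    (5,5)@(11, 11): e=[8,56,16] → X
    (6,5)@(13, 11): e=[-4,72,12] → .
    (2,6)@(5, 13): e=[24,8,48] → X
    (4,6)@(9, 13): e=[0,40,40] → .  [on edge]
    (5,6)@(11, 13): e=[-12,56,36] → .
    (2,7)@(5, 15): e=[4,8,68] → X
    (3,7)@(7, 15): e=[-8,24,64] → .
  covered (9 px):
    . . . . . . . .
    . . . . . . . .
    . . . . . . . .
    . . . . . . . .
    . . X X . . . .
    . . X X X X . .
    . . X X . . . .
    . . X . . . . .
    . . . . . . . .
T4:
  2·area = 108
  edge (4, 14)→(0, 0): d=(-4,-14) top-left  bias=+0
  edge (0, 0)→(10, 8): d=(10,8) right/bottom  bias=-1
  edge (10, 8)→(4, 14): d=(-6,6) right/bottom  bias=-1
    (0,0)@(1, 1): e=[10,2,96] → X
    (1,0)@(3, 1): e=[38,-14,84] → .
    (0,1)@(1, 3): e=[2,22,84] → X
    (1,1)@(3, 3): e=[30,6,72] → X
    (2,1)@(5, 3): e=[58,-10,60] → .
    (7,1)@(15, 3): e=[198,-90,0] → .  [on edge]
    (0,2)@(1, 5): e=[-6,42,72] → .
    (1,2)@(3, 5): e=[22,26,60] → X
    (2,2)@(5, 5): e=[50,10,48] → X
    (3,2)@(7, 5): e=[78,-6,36] → .
    (6,2)@(13, 5): e=[162,-54,0] → .  [on edge]
    (1,3)@(3, 7): e=[14,46,48] → X
    (5,3)@(11, 7): e=[126,-18,0] → .  [on edge]
    (4,4)@(9, 9): e=[90,18,0] → .  [on edge]
    (3,5)@(7, 11): e=[54,54,0] → .  [on edge]
    (2,6)@(5, 13): e=[18,90,0] → .  [on edge]
    (1,7)@(3, 15): e=[-18,126,0] → .  [on edge]
    (0,8)@(1, 17): e=[-54,162,0] → .  [on edge]
  covered (12 px):
    X . . . . . . .
    X X . . . . . .
    . X X . . . . .
    . X X X . . . .
    . X X X . . . .
    . . X . . . . .
    . . . . . . . .
    . . . . . . . .
    . . . . . . . .

Final: "outside"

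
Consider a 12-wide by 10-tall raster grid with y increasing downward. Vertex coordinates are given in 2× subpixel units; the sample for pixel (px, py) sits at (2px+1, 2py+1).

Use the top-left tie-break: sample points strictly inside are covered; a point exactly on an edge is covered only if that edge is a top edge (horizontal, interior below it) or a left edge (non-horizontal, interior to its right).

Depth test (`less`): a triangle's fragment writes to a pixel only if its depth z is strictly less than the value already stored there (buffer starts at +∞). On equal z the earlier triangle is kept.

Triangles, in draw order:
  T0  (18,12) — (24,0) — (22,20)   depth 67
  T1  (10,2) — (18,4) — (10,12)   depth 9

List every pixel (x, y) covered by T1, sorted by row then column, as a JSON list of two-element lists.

T0:
  2·area = 96
  edge (18, 12)→(24, 0): d=(6,-12) top-left  bias=+0
  edge (24, 0)→(22, 20): d=(-2,20) right/bottom  bias=-1
  edge (22, 20)→(18, 12): d=(-4,-8) top-left  bias=+0
    (11,1)@(23, 3): e=[6,14,76] → X
    (11,2)@(23, 5): e=[18,10,68] → X
    (10,3)@(21, 7): e=[6,46,44] → X
    (10,4)@(21, 9): e=[18,42,36] → X
    (9,5)@(19, 11): e=[6,78,12] → X
    (11,5)@(23, 11): e=[54,-2,44] → .
    (9,6)@(19, 13): e=[18,74,4] → X
    (11,6)@(23, 13): e=[66,-6,36] → .
    (9,7)@(19, 15): e=[30,70,-4] → .
    (10,7)@(21, 15): e=[54,30,12] → X
    (11,7)@(23, 15): e=[78,-10,28] → .
    (10,8)@(21, 17): e=[66,26,4] → X
  covered (12 px):
    . . . . . . . . . . . .
    . . . . . . . . . . . X
    . . . . . . . . . . . X
    . . . . . . . . . . X X
    . . . . . . . . . . X X
    . . . . . . . . . X X .
    . . . . . . . . . X X .
    . . . . . . . . . . X .
    . . . . . . . . . . X .
    . . . . . . . . . . . .
T1:
  2·area = 80
  edge (10, 2)→(18, 4): d=(8,2) right/bottom  bias=-1
  edge (18, 4)→(10, 12): d=(-8,8) right/bottom  bias=-1
  edge (10, 12)→(10, 2): d=(0,-10) top-left  bias=+0
    (10,0)@(21, 1): e=[-30,0,110] → .  [on edge]
    (5,1)@(11, 3): e=[6,64,10] → X
    (6,1)@(13, 3): e=[2,48,30] → X
    (7,1)@(15, 3): e=[-2,32,50] → .
    (9,1)@(19, 3): e=[-10,0,90] → .  [on edge]
    (5,2)@(11, 5): e=[22,48,10] → X
    (7,2)@(15, 5): e=[14,16,50] → X
    (8,2)@(17, 5): e=[10,0,70] → .  [on edge]
    (5,3)@(11, 7): e=[38,32,10] → X
    (7,3)@(15, 7): e=[30,0,50] → .  [on edge]
    (5,4)@(11, 9): e=[54,16,10] → X
    (6,4)@(13, 9): e=[50,0,30] → .  [on edge]
    (5,5)@(11, 11): e=[70,0,10] → .  [on edge]
    (4,6)@(9, 13): e=[90,0,-10] → .  [on edge]
    (3,7)@(7, 15): e=[110,0,-30] → .  [on edge]
    (2,8)@(5, 17): e=[130,0,-50] → .  [on edge]
    (1,9)@(3, 19): e=[150,0,-70] → .  [on edge]
  covered (8 px):
    . . . . . . . . . . . .
    . . . . . X X . . . . .
    . . . . . X X X . . . .
    . . . . . X X . . . . .
    . . . . . X . . . . . .
    . . . . . . . . . . . .
    . . . . . . . . . . . .
    . . . . . . . . . . . .
    . . . . . . . . . . . .
    . . . . . . . . . . . .

Result: [[5,1],[6,1],[5,2],[6,2],[7,2],[5,3],[6,3],[5,4]]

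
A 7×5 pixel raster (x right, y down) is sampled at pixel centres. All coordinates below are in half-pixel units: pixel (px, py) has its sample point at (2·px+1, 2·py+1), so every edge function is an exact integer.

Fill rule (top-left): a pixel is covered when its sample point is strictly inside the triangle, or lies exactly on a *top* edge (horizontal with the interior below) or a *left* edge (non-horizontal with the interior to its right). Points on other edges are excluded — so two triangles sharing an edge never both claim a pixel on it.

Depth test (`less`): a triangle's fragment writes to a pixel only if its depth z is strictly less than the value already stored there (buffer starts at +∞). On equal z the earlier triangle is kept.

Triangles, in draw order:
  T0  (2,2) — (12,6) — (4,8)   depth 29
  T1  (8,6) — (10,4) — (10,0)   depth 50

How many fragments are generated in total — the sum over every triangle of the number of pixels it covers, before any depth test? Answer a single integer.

T0:
  2·area = 52
  edge (2, 2)→(12, 6): d=(10,4) right/bottom  bias=-1
  edge (12, 6)→(4, 8): d=(-8,2) right/bottom  bias=-1
  edge (4, 8)→(2, 2): d=(-2,-6) top-left  bias=+0
    (1,1)@(3, 3): e=[6,42,4] → X
    (2,1)@(5, 3): e=[-2,38,16] → .
    (1,2)@(3, 5): e=[26,26,0] → X  [on edge]
    (2,2)@(5, 5): e=[18,22,12] → X
    (3,2)@(7, 5): e=[10,18,24] → X
    (4,2)@(9, 5): e=[2,14,36] → X
    (5,2)@(11, 5): e=[-6,10,48] → .
    (1,3)@(3, 7): e=[46,10,-4] → .
    (2,3)@(5, 7): e=[38,6,8] → X
    (4,3)@(9, 7): e=[22,-2,32] → .
    (2,4)@(5, 9): e=[58,-10,4] → .
    (3,4)@(7, 9): e=[50,-14,16] → .
  covered (7 px):
    . . . . . . .
    . X . . . . .
    . X X X X . .
    . . X X . . .
    . . . . . . .
T1:
  2·area = 8  (B↔C swapped to make it positive)
  edge (8, 6)→(10, 0): d=(2,-6) top-left  bias=+0
  edge (10, 0)→(10, 4): d=(0,4) right/bottom  bias=-1
  edge (10, 4)→(8, 6): d=(-2,2) right/bottom  bias=-1
    (6,0)@(13, 1): e=[20,-12,0] → .  [on edge]
    (4,1)@(9, 3): e=[0,4,4] → X  [on edge]
    (5,1)@(11, 3): e=[12,-4,0] → .  [on edge]
    (4,2)@(9, 5): e=[4,4,0] → .  [on edge]
    (3,3)@(7, 7): e=[-4,12,0] → .  [on edge]
    (2,4)@(5, 9): e=[-12,20,0] → .  [on edge]
    (3,4)@(7, 9): e=[0,12,-4] → .  [on edge]
  covered (1 px):
    . . . . . . .
    . . . . X . .
    . . . . . . .
    . . . . . . .
    . . . . . . .

Result: 8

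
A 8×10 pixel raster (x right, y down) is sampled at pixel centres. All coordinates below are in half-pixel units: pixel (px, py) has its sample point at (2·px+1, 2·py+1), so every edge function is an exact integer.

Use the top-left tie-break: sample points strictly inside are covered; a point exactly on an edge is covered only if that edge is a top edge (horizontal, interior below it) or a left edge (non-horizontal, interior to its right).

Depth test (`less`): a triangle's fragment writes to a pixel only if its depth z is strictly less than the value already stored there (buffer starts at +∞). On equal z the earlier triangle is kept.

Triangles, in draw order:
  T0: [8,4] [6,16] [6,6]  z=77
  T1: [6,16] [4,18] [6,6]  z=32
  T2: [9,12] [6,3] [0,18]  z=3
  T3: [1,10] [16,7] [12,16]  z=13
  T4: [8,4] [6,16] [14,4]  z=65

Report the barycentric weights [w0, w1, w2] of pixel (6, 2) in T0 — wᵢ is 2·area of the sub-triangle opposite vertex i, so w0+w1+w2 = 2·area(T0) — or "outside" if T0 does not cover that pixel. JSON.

T0:
  2·area = 20
  edge (8, 4)→(6, 16): d=(-2,12) right/bottom  bias=-1
  edge (6, 16)→(6, 6): d=(0,-10) top-left  bias=+0
  edge (6, 6)→(8, 4): d=(2,-2) top-left  bias=+0
    (5,0)@(11, 1): e=[-30,50,0] → ·  [on edge]
    (4,1)@(9, 3): e=[-10,30,0] → ·  [on edge]
    (3,2)@(7, 5): e=[10,10,0] → #  [on edge]
    (4,2)@(9, 5): e=[-14,30,4] → ·
    (2,3)@(5, 7): e=[30,-10,0] → ·  [on edge]
    (3,3)@(7, 7): e=[6,10,4] → #
    (4,3)@(9, 7): e=[-18,30,8] → ·
    (1,4)@(3, 9): e=[50,-30,0] → ·  [on edge]
    (3,4)@(7, 9): e=[2,10,8] → #
    (4,4)@(9, 9): e=[-22,30,12] → ·
    (0,5)@(1, 11): e=[70,-50,0] → ·  [on edge]
    (3,5)@(7, 11): e=[-2,10,12] → ·
  covered (3 px):
    · · · · · · · ·
    · · · · · · · ·
    · · · # · · · ·
    · · · # · · · ·
    · · · # · · · ·
    · · · · · · · ·
    · · · · · · · ·
    · · · · · · · ·
    · · · · · · · ·
    · · · · · · · ·
T1:
  2·area = 20
  edge (6, 16)→(4, 18): d=(-2,2) right/bottom  bias=-1
  edge (4, 18)→(6, 6): d=(2,-12) top-left  bias=+0
  edge (6, 6)→(6, 16): d=(0,10) right/bottom  bias=-1
    (7,3)@(15, 7): e=[0,110,-90] → ·  [on edge]
    (6,4)@(13, 9): e=[0,90,-70] → ·  [on edge]
    (5,5)@(11, 11): e=[0,70,-50] → ·  [on edge]
    (2,6)@(5, 13): e=[8,2,10] → #
    (3,6)@(7, 13): e=[4,26,-10] → ·
    (4,6)@(9, 13): e=[0,50,-30] → ·  [on edge]
    (2,7)@(5, 15): e=[4,6,10] → #
    (3,7)@(7, 15): e=[0,30,-10] → ·  [on edge]
    (2,8)@(5, 17): e=[0,10,10] → ·  [on edge]
    (1,9)@(3, 19): e=[0,-10,30] → ·  [on edge]
  covered (2 px):
    · · · · · · · ·
    · · · · · · · ·
    · · · · · · · ·
    · · · · · · · ·
    · · · · · · · ·
    · · · · · · · ·
    · · # · · · · ·
    · · # · · · · ·
    · · · · · · · ·
    · · · · · · · ·
T2:
  2·area = 99  (B↔C swapped to make it positive)
  edge (9, 12)→(0, 18): d=(-9,6) right/bottom  bias=-1
  edge (0, 18)→(6, 3): d=(6,-15) top-left  bias=+0
  edge (6, 3)→(9, 12): d=(3,9) right/bottom  bias=-1
    (2,3)@(5, 7): e=[69,9,21] → #
    (3,3)@(7, 7): e=[57,39,3] → #
    (4,3)@(9, 7): e=[45,69,-15] → ·
    (2,4)@(5, 9): e=[51,21,27] → #
    (4,4)@(9, 9): e=[27,81,-9] → ·
    (1,5)@(3, 11): e=[45,3,51] → #
    (4,5)@(9, 11): e=[9,93,-3] → ·
    (1,6)@(3, 13): e=[27,15,57] → #
    (4,6)@(9, 13): e=[-9,105,3] → ·
    (1,7)@(3, 15): e=[9,27,63] → #
    (2,7)@(5, 15): e=[-3,57,45] → ·
    (3,7)@(7, 15): e=[-15,87,27] → ·
  covered (12 px):
    · · · · · · · ·
    · · · · · · · ·
    · · · · · · · ·
    · · # # · · · ·
    · · # # · · · ·
    · # # # · · · ·
    · # # # · · · ·
    · # · · · · · ·
    # · · · · · · ·
    · · · · · · · ·
T3:
  2·area = 123
  edge (1, 10)→(16, 7): d=(15,-3) top-left  bias=+0
  edge (16, 7)→(12, 16): d=(-4,9) right/bottom  bias=-1
  edge (12, 16)→(1, 10): d=(-11,-6) top-left  bias=+0
    (3,4)@(7, 9): e=[3,73,47] → #
    (4,4)@(9, 9): e=[9,55,59] → #
    (5,4)@(11, 9): e=[15,37,71] → #
    (6,4)@(13, 9): e=[21,19,83] → #
    (7,4)@(15, 9): e=[27,1,95] → #
    (1,5)@(3, 11): e=[21,101,1] → #
    (2,5)@(5, 11): e=[27,83,13] → #
    (7,5)@(15, 11): e=[57,-7,73] → ·
    (1,6)@(3, 13): e=[51,93,-21] → ·
    (2,6)@(5, 13): e=[57,75,-9] → ·
    (3,6)@(7, 13): e=[63,57,3] → #
    (7,6)@(15, 13): e=[87,-15,51] → ·
  covered (16 px):
    · · · · · · · ·
    · · · · · · · ·
    · · · · · · · ·
    · · · · · · · ·
    · · · # # # # #
    · # # # # # # ·
    · · · # # # # ·
    · · · · · # · ·
    · · · · · · · ·
    · · · · · · · ·
T4:
  2·area = 72  (B↔C swapped to make it positive)
  edge (8, 4)→(14, 4): d=(6,0) top-left  bias=+0
  edge (14, 4)→(6, 16): d=(-8,12) right/bottom  bias=-1
  edge (6, 16)→(8, 4): d=(2,-12) top-left  bias=+0
    (4,2)@(9, 5): e=[6,52,14] → #
    (5,2)@(11, 5): e=[6,28,38] → #
    (6,2)@(13, 5): e=[6,4,62] → #
    (7,2)@(15, 5): e=[6,-20,86] → ·
    (4,3)@(9, 7): e=[18,36,18] → #
    (6,3)@(13, 7): e=[18,-12,66] → ·
    (4,4)@(9, 9): e=[30,20,22] → #
    (5,4)@(11, 9): e=[30,-4,46] → ·
    (3,5)@(7, 11): e=[42,28,2] → #
    (5,5)@(11, 11): e=[42,-20,50] → ·
    (3,6)@(7, 13): e=[54,12,6] → #
    (4,6)@(9, 13): e=[54,-12,30] → ·
  covered (9 px):
    · · · · · · · ·
    · · · · · · · ·
    · · · · # # # ·
    · · · · # # · ·
    · · · · # · · ·
    · · · # # · · ·
    · · · # · · · ·
    · · · · · · · ·
    · · · · · · · ·
    · · · · · · · ·

Result: "outside"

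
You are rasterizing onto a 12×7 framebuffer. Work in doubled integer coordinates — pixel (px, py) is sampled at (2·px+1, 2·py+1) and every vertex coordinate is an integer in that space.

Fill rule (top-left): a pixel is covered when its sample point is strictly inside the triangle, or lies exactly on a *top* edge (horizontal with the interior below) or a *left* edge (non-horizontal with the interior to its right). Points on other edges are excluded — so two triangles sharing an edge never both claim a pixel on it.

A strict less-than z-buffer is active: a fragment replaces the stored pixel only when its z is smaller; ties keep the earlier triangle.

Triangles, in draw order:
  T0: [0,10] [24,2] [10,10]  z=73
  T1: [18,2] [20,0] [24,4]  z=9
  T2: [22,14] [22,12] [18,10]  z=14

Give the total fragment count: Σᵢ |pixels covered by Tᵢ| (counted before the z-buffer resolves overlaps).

T0:
  2·area = 80
  edge (0, 10)→(24, 2): d=(24,-8) top-left  bias=+0
  edge (24, 2)→(10, 10): d=(-14,8) right/bottom  bias=-1
  edge (10, 10)→(0, 10): d=(-10,0) right/bottom  bias=-1
    (10,1)@(21, 3): e=[0,10,70] → X  [on edge]
    (11,1)@(23, 3): e=[16,-6,70] → .
    (7,2)@(15, 5): e=[0,30,50] → X  [on edge]
    (8,2)@(17, 5): e=[16,14,50] → X
    (9,2)@(19, 5): e=[32,-2,50] → .
    (10,2)@(21, 5): e=[48,-18,50] → .
    (4,3)@(9, 7): e=[0,50,30] → X  [on edge]
    (5,3)@(11, 7): e=[16,34,30] → X
    (6,3)@(13, 7): e=[32,18,30] → X
    (8,3)@(17, 7): e=[64,-14,30] → .
    (1,4)@(3, 9): e=[0,70,10] → X  [on edge]
    (2,4)@(5, 9): e=[16,54,10] → X
  covered (12 px):
    . . . . . . . . . . . .
    . . . . . . . . . . X .
    . . . . . . . X X . . .
    . . . . X X X X . . . .
    . X X X X X . . . . . .
    . . . . . . . . . . . .
    . . . . . . . . . . . .
T1:
  2·area = 16
  edge (18, 2)→(20, 0): d=(2,-2) top-left  bias=+0
  edge (20, 0)→(24, 4): d=(4,4) right/bottom  bias=-1
  edge (24, 4)→(18, 2): d=(-6,-2) top-left  bias=+0
    (7,0)@(15, 1): e=[-8,24,0] → .  [on edge]
    (9,0)@(19, 1): e=[0,8,8] → X  [on edge]
    (10,0)@(21, 1): e=[4,0,12] → .  [on edge]
    (8,1)@(17, 3): e=[0,24,-8] → .  [on edge]
    (9,1)@(19, 3): e=[4,16,-4] → .
    (10,1)@(21, 3): e=[8,8,0] → X  [on edge]
    (11,1)@(23, 3): e=[12,0,4] → .  [on edge]
    (7,2)@(15, 5): e=[0,40,-24] → .  [on edge]
    (10,2)@(21, 5): e=[12,16,-12] → .
    (6,3)@(13, 7): e=[0,56,-40] → .  [on edge]
    (5,4)@(11, 9): e=[0,72,-56] → .  [on edge]
    (4,5)@(9, 11): e=[0,88,-72] → .  [on edge]
    (3,6)@(7, 13): e=[0,104,-88] → .  [on edge]
  covered (2 px):
    . . . . . . . . . X . .
    . . . . . . . . . . X .
    . . . . . . . . . . . .
    . . . . . . . . . . . .
    . . . . . . . . . . . .
    . . . . . . . . . . . .
    . . . . . . . . . . . .
T2:
  2·area = 8  (B↔C swapped to make it positive)
  edge (22, 14)→(18, 10): d=(-4,-4) top-left  bias=+0
  edge (18, 10)→(22, 12): d=(4,2) right/bottom  bias=-1
  edge (22, 12)→(22, 14): d=(0,2) right/bottom  bias=-1
    (4,0)@(9, 1): e=[0,-18,26] → .  [on edge]
    (5,1)@(11, 3): e=[0,-14,22] → .  [on edge]
    (6,2)@(13, 5): e=[0,-10,18] → .  [on edge]
    (7,3)@(15, 7): e=[0,-6,14] → .  [on edge]
    (8,4)@(17, 9): e=[0,-2,10] → .  [on edge]
    (9,5)@(19, 11): e=[0,2,6] → X  [on edge]
    (10,5)@(21, 11): e=[8,-2,2] → .
    (9,6)@(19, 13): e=[-8,10,6] → .
    (10,6)@(21, 13): e=[0,6,2] → X  [on edge]
    (11,6)@(23, 13): e=[8,2,-2] → .
  covered (2 px):
    . . . . . . . . . . . .
    . . . . . . . . . . . .
    . . . . . . . . . . . .
    . . . . . . . . . . . .
    . . . . . . . . . . . .
    . . . . . . . . . X . .
    . . . . . . . . . . X .

Result: 16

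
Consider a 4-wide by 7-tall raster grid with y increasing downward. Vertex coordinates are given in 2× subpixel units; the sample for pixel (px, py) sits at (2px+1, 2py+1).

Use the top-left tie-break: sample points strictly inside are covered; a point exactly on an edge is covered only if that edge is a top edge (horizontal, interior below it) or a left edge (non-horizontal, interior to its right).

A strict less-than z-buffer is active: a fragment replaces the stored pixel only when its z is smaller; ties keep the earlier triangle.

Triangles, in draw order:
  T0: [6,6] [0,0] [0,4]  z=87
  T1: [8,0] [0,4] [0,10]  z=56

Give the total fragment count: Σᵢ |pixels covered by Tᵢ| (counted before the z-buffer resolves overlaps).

T0:
  2·area = 24  (B↔C swapped to make it positive)
  edge (6, 6)→(0, 4): d=(-6,-2) top-left  bias=+0
  edge (0, 4)→(0, 0): d=(0,-4) top-left  bias=+0
  edge (0, 0)→(6, 6): d=(6,6) right/bottom  bias=-1
    (0,0)@(1, 1): e=[20,4,0] → .  [on edge]
    (0,1)@(1, 3): e=[8,4,12] → X
    (1,1)@(3, 3): e=[12,12,0] → .  [on edge]
    (0,2)@(1, 5): e=[-4,4,24] → .
    (1,2)@(3, 5): e=[0,12,12] → X  [on edge]
    (2,2)@(5, 5): e=[4,20,0] → .  [on edge]
    (1,3)@(3, 7): e=[-12,12,24] → .
    (3,3)@(7, 7): e=[-4,28,0] → .  [on edge]
  covered (2 px):
    . . . .
    X . . .
    . X . .
    . . . .
    . . . .
    . . . .
    . . . .
T1:
  2·area = 48  (B↔C swapped to make it positive)
  edge (8, 0)→(0, 10): d=(-8,10) right/bottom  bias=-1
  edge (0, 10)→(0, 4): d=(0,-6) top-left  bias=+0
  edge (0, 4)→(8, 0): d=(8,-4) top-left  bias=+0
    (3,0)@(7, 1): e=[2,42,4] → X
    (1,1)@(3, 3): e=[26,18,4] → X
    (2,1)@(5, 3): e=[6,30,12] → X
    (3,1)@(7, 3): e=[-14,42,20] → .
    (0,2)@(1, 5): e=[30,6,12] → X
    (2,2)@(5, 5): e=[-10,30,28] → .
    (0,3)@(1, 7): e=[14,6,28] → X
    (1,3)@(3, 7): e=[-6,18,36] → .
    (0,4)@(1, 9): e=[-2,6,44] → .
  covered (6 px):
    . . . X
    . X X .
    X X . .
    X . . .
    . . . .
    . . . .
    . . . .

Result: 8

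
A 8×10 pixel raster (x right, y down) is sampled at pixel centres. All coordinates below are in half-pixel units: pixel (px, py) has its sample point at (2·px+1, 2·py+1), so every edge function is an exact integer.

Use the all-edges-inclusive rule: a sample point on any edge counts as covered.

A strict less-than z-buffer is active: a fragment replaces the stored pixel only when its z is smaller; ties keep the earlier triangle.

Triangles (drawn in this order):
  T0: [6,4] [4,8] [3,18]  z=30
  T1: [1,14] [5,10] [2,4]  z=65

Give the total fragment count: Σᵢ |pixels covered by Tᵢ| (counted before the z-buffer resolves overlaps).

T0:
  2·area = 16  (B↔C swapped to make it positive)
  edge (6, 4)→(3, 18): d=(-3,14) inclusive
  edge (3, 18)→(4, 8): d=(1,-10) inclusive
  edge (4, 8)→(6, 4): d=(2,-4) inclusive
    (2,3)@(5, 7): e=[5,9,2] → #
    (3,3)@(7, 7): e=[-23,29,10] → ·
    (2,4)@(5, 9): e=[-1,11,6] → ·
  covered (1 px):
    · · · · · · · ·
    · · · · · · · ·
    · · · · · · · ·
    · · # · · · · ·
    · · · · · · · ·
    · · · · · · · ·
    · · · · · · · ·
    · · · · · · · ·
    · · · · · · · ·
    · · · · · · · ·
T1:
  2·area = 36  (B↔C swapped to make it positive)
  edge (1, 14)→(2, 4): d=(1,-10) inclusive
  edge (2, 4)→(5, 10): d=(3,6) inclusive
  edge (5, 10)→(1, 14): d=(-4,4) inclusive
    (1,3)@(3, 7): e=[13,3,20] → #
    (2,3)@(5, 7): e=[33,-9,12] → ·
    (1,4)@(3, 9): e=[15,9,12] → #
    (2,4)@(5, 9): e=[35,-3,4] → ·
    (1,5)@(3, 11): e=[17,15,4] → #
    (2,5)@(5, 11): e=[37,3,-4] → ·
    (1,6)@(3, 13): e=[19,21,-4] → ·
  covered (3 px):
    · · · · · · · ·
    · · · · · · · ·
    · · · · · · · ·
    · # · · · · · ·
    · # · · · · · ·
    · # · · · · · ·
    · · · · · · · ·
    · · · · · · · ·
    · · · · · · · ·
    · · · · · · · ·

Final: 4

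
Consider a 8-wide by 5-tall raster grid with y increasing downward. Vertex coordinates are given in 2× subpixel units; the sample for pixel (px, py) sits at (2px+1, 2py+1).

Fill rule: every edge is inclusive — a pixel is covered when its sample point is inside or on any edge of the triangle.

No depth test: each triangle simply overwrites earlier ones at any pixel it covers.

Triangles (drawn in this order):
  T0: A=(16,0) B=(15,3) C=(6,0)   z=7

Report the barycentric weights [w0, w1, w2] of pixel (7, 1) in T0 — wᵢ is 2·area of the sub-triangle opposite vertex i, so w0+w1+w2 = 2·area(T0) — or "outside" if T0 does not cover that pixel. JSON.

T0:
  2·area = 30
  edge (16, 0)→(15, 3): d=(-1,3) inclusive
  edge (15, 3)→(6, 0): d=(-9,-3) inclusive
  edge (6, 0)→(16, 0): d=(10,0) inclusive
    (4,0)@(9, 1): e=[20,0,10] → X  [on edge]
    (5,0)@(11, 1): e=[14,6,10] → X
    (6,0)@(13, 1): e=[8,12,10] → X
    (7,0)@(15, 1): e=[2,18,10] → X
    (4,1)@(9, 3): e=[18,-18,30] → .
    (5,1)@(11, 3): e=[12,-12,30] → .
    (6,1)@(13, 3): e=[6,-6,30] → .
    (7,1)@(15, 3): e=[0,0,30] → X  [on edge]
    (7,2)@(15, 5): e=[-2,-18,50] → .
    (6,4)@(13, 9): e=[0,-60,90] → .  [on edge]
  covered (5 px):
    . . . . X X X X
    . . . . . . . X
    . . . . . . . .
    . . . . . . . .
    . . . . . . . .

Answer: [0,30,0]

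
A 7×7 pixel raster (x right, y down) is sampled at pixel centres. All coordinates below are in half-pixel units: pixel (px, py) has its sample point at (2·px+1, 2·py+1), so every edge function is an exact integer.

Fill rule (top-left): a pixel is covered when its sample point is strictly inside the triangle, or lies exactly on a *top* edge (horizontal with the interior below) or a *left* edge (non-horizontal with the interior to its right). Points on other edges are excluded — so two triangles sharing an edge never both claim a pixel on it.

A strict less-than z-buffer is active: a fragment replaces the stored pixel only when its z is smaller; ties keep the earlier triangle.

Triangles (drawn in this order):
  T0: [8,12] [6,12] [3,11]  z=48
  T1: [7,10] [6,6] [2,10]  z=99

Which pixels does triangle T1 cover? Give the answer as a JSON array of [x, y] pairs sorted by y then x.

T0:
  2·area = 2
  edge (8, 12)→(6, 12): d=(-2,0) right/bottom  bias=-1
  edge (6, 12)→(3, 11): d=(-3,-1) top-left  bias=+0
  edge (3, 11)→(8, 12): d=(5,1) right/bottom  bias=-1
    (1,5)@(3, 11): e=[2,0,0] → ·  [on edge]
    (4,6)@(9, 13): e=[-2,0,4] → ·  [on edge]
    (6,6)@(13, 13): e=[-2,4,0] → ·  [on edge]
  covered (0 px):
    · · · · · · ·
    · · · · · · ·
    · · · · · · ·
    · · · · · · ·
    · · · · · · ·
    · · · · · · ·
    · · · · · · ·
T1:
  2·area = 20  (B↔C swapped to make it positive)
  edge (7, 10)→(2, 10): d=(-5,0) right/bottom  bias=-1
  edge (2, 10)→(6, 6): d=(4,-4) top-left  bias=+0
  edge (6, 6)→(7, 10): d=(1,4) right/bottom  bias=-1
    (5,0)@(11, 1): e=[45,0,-25] → ·  [on edge]
    (4,1)@(9, 3): e=[35,0,-15] → ·  [on edge]
    (3,2)@(7, 5): e=[25,0,-5] → ·  [on edge]
    (2,3)@(5, 7): e=[15,0,5] → █  [on edge]
    (3,3)@(7, 7): e=[15,8,-3] → ·
    (1,4)@(3, 9): e=[5,0,15] → █  [on edge]
    (3,4)@(7, 9): e=[5,16,-1] → ·
    (0,5)@(1, 11): e=[-5,0,25] → ·  [on edge]
    (1,5)@(3, 11): e=[-5,8,17] → ·
    (2,5)@(5, 11): e=[-5,16,9] → ·
  covered (3 px):
    · · · · · · ·
    · · · · · · ·
    · · · · · · ·
    · · █ · · · ·
    · █ █ · · · ·
    · · · · · · ·
    · · · · · · ·

Answer: [[2,3],[1,4],[2,4]]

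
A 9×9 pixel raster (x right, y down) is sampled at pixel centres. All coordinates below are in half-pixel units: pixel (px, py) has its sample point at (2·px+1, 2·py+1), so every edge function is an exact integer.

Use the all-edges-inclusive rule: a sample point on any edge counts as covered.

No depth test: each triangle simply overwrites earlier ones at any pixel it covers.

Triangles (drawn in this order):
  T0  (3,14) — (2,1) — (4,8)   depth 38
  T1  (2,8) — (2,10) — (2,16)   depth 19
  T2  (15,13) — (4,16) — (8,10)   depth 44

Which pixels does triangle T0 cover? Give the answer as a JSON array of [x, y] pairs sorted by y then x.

T0:
  2·area = 19
  edge (3, 14)→(2, 1): d=(-1,-13) inclusive
  edge (2, 1)→(4, 8): d=(2,7) inclusive
  edge (4, 8)→(3, 14): d=(-1,6) inclusive
    (1,2)@(3, 5): e=[9,1,9] → █
    (2,2)@(5, 5): e=[35,-13,-3] → ·
    (1,3)@(3, 7): e=[7,5,7] → █
    (2,3)@(5, 7): e=[33,-9,-5] → ·
    (1,4)@(3, 9): e=[5,9,5] → █
    (2,4)@(5, 9): e=[31,-5,-7] → ·
    (1,5)@(3, 11): e=[3,13,3] → █
    (2,5)@(5, 11): e=[29,-1,-9] → ·
    (1,6)@(3, 13): e=[1,17,1] → █
    (2,6)@(5, 13): e=[27,3,-11] → ·
    (1,7)@(3, 15): e=[-1,21,-1] → ·
  covered (5 px):
    · · · · · · · · ·
    · · · · · · · · ·
    · █ · · · · · · ·
    · █ · · · · · · ·
    · █ · · · · · · ·
    · █ · · · · · · ·
    · █ · · · · · · ·
    · · · · · · · · ·
    · · · · · · · · ·
T1:
  degenerate (2·area = 0) — covers nothing
T2:
  2·area = 54
  edge (15, 13)→(4, 16): d=(-11,3) inclusive
  edge (4, 16)→(8, 10): d=(4,-6) inclusive
  edge (8, 10)→(15, 13): d=(7,3) inclusive
    (0,3)@(1, 7): e=[108,-54,0] → ·  [on edge]
    (4,5)@(9, 11): e=[40,10,4] → █
    (5,5)@(11, 11): e=[34,22,-2] → ·
    (3,6)@(7, 13): e=[24,6,24] → █
    (5,6)@(11, 13): e=[12,30,12] → █
    (6,6)@(13, 13): e=[6,42,6] → █
    (7,6)@(15, 13): e=[0,54,0] → █  [on edge]
    (8,6)@(17, 13): e=[-6,66,-6] → ·
    (2,7)@(5, 15): e=[8,2,44] → █
    (4,7)@(9, 15): e=[-4,26,32] → ·
    (5,7)@(11, 15): e=[-10,38,26] → ·
    (6,7)@(13, 15): e=[-16,50,20] → ·
  covered (8 px):
    · · · · · · · · ·
    · · · · · · · · ·
    · · · · · · · · ·
    · · · · · · · · ·
    · · · · · · · · ·
    · · · · █ · · · ·
    · · · █ █ █ █ █ ·
    · · █ █ · · · · ·
    · · · · · · · · ·

Answer: [[1,2],[1,3],[1,4],[1,5],[1,6]]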